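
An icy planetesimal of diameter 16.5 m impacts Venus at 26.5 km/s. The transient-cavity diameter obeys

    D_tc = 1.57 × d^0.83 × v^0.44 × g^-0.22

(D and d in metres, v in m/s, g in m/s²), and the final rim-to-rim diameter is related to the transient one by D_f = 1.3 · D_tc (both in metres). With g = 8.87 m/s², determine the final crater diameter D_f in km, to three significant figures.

D_f ≈ 1.14 km

v = 26500 m/s.
d^0.83 = 16.5^0.83 = 10.24
v^0.44 = 26500^0.44 = 88.35
g^-0.22 = 8.87^-0.22 = 0.6187
D_tc = 1.57 × 10.24 × 88.35 × 0.6187 = 878.8 m
D_f = 1.3 × 878.8 = 1142 m
     = 1.142 km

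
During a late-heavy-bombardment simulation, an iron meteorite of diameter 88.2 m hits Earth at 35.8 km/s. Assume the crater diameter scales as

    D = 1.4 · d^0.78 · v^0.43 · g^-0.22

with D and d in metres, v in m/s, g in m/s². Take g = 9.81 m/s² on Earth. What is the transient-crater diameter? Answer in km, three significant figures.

D ≈ 2.53 km

In SI units: v = 35800 m/s.
d^0.78 = 88.2^0.78 = 32.92
v^0.43 = 35800^0.43 = 90.82
g^-0.22 = 9.81^-0.22 = 0.6051
D = 1.4 × 32.92 × 90.82 × 0.6051 = 2533 m
   = 2.533 km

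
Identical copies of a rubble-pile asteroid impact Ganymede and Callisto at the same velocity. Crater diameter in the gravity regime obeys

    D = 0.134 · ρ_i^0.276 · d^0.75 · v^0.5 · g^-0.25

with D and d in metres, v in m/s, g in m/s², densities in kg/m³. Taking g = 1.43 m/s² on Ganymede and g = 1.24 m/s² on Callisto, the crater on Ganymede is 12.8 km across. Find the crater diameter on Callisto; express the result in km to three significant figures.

D ≈ 13.3 km

All impactor-dependent factors cancel in the ratio, leaving D_Callisto/D_Ganymede = (g_Callisto/g_Ganymede)^-0.25.
(1.24/1.43)^-0.25 = 0.8671^-0.25 = 1.036
D_Callisto = 1.036 × 12.8 km = 13.3 km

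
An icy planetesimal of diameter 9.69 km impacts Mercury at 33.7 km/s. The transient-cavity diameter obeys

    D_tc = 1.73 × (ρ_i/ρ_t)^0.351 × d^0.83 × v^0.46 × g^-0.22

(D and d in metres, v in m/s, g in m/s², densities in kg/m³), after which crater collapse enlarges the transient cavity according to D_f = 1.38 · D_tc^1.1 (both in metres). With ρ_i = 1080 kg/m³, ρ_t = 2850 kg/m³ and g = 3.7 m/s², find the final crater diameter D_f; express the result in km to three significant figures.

D_f ≈ 1080 km

In SI: d = 9690 m, v = 33700 m/s.
(ρ_i/ρ_t)^0.351 = (1080/2850)^0.351 = 0.7113
d^0.83 = 9690^0.83 = 2035
v^0.46 = 33700^0.46 = 121.0
g^-0.22 = 3.7^-0.22 = 0.7499
D_tc = 1.73 × 0.7113 × 2035 × 121.0 × 0.7499 = 2.272 × 10^5 m
D_f = 1.38 × (2.272 × 10^5)^1.1 = 1.076 × 10^6 m
     = 1076 km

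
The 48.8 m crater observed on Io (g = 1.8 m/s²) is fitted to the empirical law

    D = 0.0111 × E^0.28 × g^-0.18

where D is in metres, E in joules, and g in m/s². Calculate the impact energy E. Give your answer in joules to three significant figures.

Rearranging: E = [D / (0.0111 · g^-0.18)]^(1/0.28).
g^-0.18 = 1.8^-0.18 = 0.8996
D / (0.0111 × 0.8996) = 48.8 / (9.986 × 10^-3) = 4.887 × 10^3
E = (4.887 × 10^3)^3.5714 = 1.496 × 10^13 J

E ≈ 1.50 × 10^13 J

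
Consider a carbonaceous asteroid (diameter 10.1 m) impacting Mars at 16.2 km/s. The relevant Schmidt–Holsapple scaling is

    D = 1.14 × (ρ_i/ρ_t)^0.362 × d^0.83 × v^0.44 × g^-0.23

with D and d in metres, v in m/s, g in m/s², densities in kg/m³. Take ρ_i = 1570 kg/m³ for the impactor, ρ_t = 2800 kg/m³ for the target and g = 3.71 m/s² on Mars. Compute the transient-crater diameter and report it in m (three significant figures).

D ≈ 332 m

In SI units: v = 16200 m/s.
(ρ_i/ρ_t)^0.362 = (1570/2800)^0.362 = 0.8110
d^0.83 = 10.1^0.83 = 6.817
v^0.44 = 16200^0.44 = 71.15
g^-0.23 = 3.71^-0.23 = 0.7397
D = 1.14 × 0.8110 × 6.817 × 71.15 × 0.7397 = 331.7 m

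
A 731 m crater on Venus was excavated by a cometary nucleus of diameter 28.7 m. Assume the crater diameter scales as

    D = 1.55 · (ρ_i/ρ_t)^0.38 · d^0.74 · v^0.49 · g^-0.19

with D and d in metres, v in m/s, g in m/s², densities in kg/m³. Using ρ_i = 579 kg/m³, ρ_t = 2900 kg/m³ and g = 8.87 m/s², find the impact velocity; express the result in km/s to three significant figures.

Rearranging for v: v = [D / (1.55 · (579/2900)^0.38 · 28.7^0.74 · 8.87^-0.19)]^(1/0.49).
(579/2900)^0.38 = 0.5421
28.7^0.74 = 11.99
8.87^-0.19 = 0.6605
Denominator = 1.55 × 0.5421 × 11.99 × 0.6605 = 6.654
D / 6.654 = 731 / 6.654 = 109.9
v = 109.9^(1/0.49) = 109.9^2.0408 = 14631 m/s

v ≈ 14.6 km/s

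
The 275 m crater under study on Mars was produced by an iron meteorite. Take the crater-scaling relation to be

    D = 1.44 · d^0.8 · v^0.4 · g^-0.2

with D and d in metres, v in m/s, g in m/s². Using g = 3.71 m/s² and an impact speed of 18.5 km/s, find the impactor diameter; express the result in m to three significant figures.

d ≈ 7.24 m

Rearranging for d: d = [D / (1.44 · 18500^0.4 · 3.71^-0.2)]^(1/0.8).
18500^0.4 = 50.92
3.71^-0.2 = 0.7694
Denominator = 1.44 × 50.92 × 0.7694 = 56.42
D / 56.42 = 275 / 56.42 = 4.874
d = 4.874^(1/0.8) = 4.874^1.25 = 7.242 m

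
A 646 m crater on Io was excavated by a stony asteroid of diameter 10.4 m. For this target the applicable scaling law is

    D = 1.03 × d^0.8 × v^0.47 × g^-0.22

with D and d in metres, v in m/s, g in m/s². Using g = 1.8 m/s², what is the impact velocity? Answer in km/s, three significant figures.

Rearranging for v: v = [D / (1.03 · 10.4^0.8 · 1.8^-0.22)]^(1/0.47).
10.4^0.8 = 6.511
1.8^-0.22 = 0.8787
Denominator = 1.03 × 6.511 × 0.8787 = 5.893
D / 5.893 = 646 / 5.893 = 109.6
v = 109.6^(1/0.47) = 109.6^2.1277 = 21883 m/s

v ≈ 21.9 km/s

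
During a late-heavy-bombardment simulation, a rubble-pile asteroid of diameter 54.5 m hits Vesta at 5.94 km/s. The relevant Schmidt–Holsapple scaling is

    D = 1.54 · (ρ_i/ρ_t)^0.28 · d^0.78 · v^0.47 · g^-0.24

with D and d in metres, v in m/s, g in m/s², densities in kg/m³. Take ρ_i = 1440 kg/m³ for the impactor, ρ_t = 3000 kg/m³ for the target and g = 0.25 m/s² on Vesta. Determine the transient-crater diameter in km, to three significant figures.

In SI units: v = 5940 m/s.
(ρ_i/ρ_t)^0.28 = (1440/3000)^0.28 = 0.8142
d^0.78 = 54.5^0.78 = 22.61
v^0.47 = 5940^0.47 = 59.39
g^-0.24 = 0.25^-0.24 = 1.395
D = 1.54 × 0.8142 × 22.61 × 59.39 × 1.395 = 2349 m
   = 2.349 km

D ≈ 2.35 km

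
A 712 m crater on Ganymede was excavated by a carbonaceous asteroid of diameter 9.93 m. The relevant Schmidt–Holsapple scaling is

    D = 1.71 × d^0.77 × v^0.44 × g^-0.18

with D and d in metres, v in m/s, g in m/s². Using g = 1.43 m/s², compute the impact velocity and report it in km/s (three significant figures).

Rearranging for v: v = [D / (1.71 · 9.93^0.77 · 1.43^-0.18)]^(1/0.44).
9.93^0.77 = 5.857
1.43^-0.18 = 0.9376
Denominator = 1.71 × 5.857 × 0.9376 = 9.391
D / 9.391 = 712 / 9.391 = 75.82
v = 75.82^(1/0.44) = 75.82^2.2727 = 18715 m/s

v ≈ 18.7 km/s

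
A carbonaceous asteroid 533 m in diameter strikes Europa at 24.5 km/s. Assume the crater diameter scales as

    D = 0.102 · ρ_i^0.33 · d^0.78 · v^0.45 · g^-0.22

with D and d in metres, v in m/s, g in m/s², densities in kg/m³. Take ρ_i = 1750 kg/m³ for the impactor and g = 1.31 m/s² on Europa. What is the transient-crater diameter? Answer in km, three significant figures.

In SI units: v = 24500 m/s.
ρ_i^0.33 = 1750^0.33 = 11.75
d^0.78 = 533^0.78 = 133.9
v^0.45 = 24500^0.45 = 94.43
g^-0.22 = 1.31^-0.22 = 0.9423
D = 0.102 × 11.75 × 133.9 × 94.43 × 0.9423 = 14280 m
   = 14.28 km

D ≈ 14.3 km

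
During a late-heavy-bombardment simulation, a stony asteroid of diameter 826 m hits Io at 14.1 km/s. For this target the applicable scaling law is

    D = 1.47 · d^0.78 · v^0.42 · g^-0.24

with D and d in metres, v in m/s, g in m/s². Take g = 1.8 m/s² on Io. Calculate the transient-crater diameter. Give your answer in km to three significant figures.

D ≈ 13.3 km

In SI units: v = 14100 m/s.
d^0.78 = 826^0.78 = 188.5
v^0.42 = 14100^0.42 = 55.29
g^-0.24 = 1.8^-0.24 = 0.8684
D = 1.47 × 188.5 × 55.29 × 0.8684 = 13304 m
   = 13.30 km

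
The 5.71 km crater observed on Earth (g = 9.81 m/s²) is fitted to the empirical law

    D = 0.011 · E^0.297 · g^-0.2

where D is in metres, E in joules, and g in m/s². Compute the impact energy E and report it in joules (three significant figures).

E ≈ 8.15 × 10^19 J

Rearranging: E = [D / (0.011 · g^-0.2)]^(1/0.297).
D = 5710 m.
g^-0.2 = 9.81^-0.2 = 0.6334
D / (0.011 × 0.6334) = 5710 / (6.967 × 10^-3) = 8.196 × 10^5
E = (8.196 × 10^5)^3.367 = 8.149 × 10^19 J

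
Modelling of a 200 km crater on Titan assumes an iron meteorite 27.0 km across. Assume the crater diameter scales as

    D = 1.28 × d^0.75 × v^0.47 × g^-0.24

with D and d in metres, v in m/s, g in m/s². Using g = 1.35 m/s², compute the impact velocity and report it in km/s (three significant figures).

v ≈ 11.1 km/s

Rearranging for v: v = [D / (1.28 · 27000^0.75 · 1.35^-0.24)]^(1/0.47).
D = 200000 m.
27000^0.75 = 2106
1.35^-0.24 = 0.9305
Denominator = 1.28 × 2106 × 0.9305 = 2508
D / 2508 = 200000 / 2508 = 79.74
v = 79.74^(1/0.47) = 79.74^2.1277 = 11122 m/s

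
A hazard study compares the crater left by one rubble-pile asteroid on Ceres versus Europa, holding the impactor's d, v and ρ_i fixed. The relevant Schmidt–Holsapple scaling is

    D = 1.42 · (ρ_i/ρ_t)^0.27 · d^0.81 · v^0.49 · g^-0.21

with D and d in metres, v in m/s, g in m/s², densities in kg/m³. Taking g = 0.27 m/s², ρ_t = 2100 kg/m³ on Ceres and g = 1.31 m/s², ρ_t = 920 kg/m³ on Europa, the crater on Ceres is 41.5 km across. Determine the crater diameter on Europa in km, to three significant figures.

D ≈ 37.2 km

The impactor-only factors (d, v, ρ_i) cancel in the ratio, leaving D_Europa/D_Ceres = (g_Europa/g_Ceres)^-0.21 · (ρ_t,Ceres/ρ_t,Europa)^0.27.
(1.31/0.27)^-0.21 = 4.852^-0.21 = 0.7177
(2100/920)^0.27 = 2.283^0.27 = 1.250
Ratio = 0.7177 × 1.250 = 0.8971
D_Europa = 0.8971 × 41.5 km = 37.2 km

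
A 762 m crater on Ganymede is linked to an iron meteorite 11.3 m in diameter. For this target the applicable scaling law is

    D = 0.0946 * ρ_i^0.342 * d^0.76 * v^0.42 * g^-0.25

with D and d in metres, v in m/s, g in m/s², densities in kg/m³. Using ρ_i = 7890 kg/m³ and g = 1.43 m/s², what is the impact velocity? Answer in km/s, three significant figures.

Rearranging for v: v = [D / (0.0946 · 7890^0.342 · 11.3^0.76 · 1.43^-0.25)]^(1/0.42).
7890^0.342 = 21.52
11.3^0.76 = 6.315
1.43^-0.25 = 0.9145
Denominator = 0.0946 × 21.52 × 6.315 × 0.9145 = 11.76
D / 11.76 = 762 / 11.76 = 64.80
v = 64.80^(1/0.42) = 64.80^2.381 = 20576 m/s

v ≈ 20.6 km/s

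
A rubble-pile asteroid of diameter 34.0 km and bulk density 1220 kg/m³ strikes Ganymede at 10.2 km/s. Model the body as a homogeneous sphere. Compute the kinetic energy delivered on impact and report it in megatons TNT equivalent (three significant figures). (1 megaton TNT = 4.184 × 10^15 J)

d = 34000 m; v = 10200 m/s.
Mass m = (π/6) ρ d³ = (π/6) × 1220 × (34000)³ = 2.511 × 10^16 kg
E = ½ m v² = 0.5 × 2.511 × 10^16 × (10200)² = 1.306 × 10^24 J
   = 1.306 × 10^24 / 4.184×10^15 = 3.121 × 10^8 Mt

E ≈ 3.12 × 10^8 Mt TNT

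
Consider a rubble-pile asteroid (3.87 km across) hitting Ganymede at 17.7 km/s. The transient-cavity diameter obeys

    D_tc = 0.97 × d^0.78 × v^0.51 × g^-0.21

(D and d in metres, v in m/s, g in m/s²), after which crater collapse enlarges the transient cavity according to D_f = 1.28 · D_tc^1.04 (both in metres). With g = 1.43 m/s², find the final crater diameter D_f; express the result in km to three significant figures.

In SI: d = 3870 m, v = 17700 m/s.
d^0.78 = 3870^0.78 = 628.7
v^0.51 = 17700^0.51 = 146.7
g^-0.21 = 1.43^-0.21 = 0.9276
D_tc = 0.97 × 628.7 × 146.7 × 0.9276 = 82990 m
D_f = 1.28 × (82990)^1.04 = 1.671 × 10^5 m
     = 167.1 km

D_f ≈ 167 km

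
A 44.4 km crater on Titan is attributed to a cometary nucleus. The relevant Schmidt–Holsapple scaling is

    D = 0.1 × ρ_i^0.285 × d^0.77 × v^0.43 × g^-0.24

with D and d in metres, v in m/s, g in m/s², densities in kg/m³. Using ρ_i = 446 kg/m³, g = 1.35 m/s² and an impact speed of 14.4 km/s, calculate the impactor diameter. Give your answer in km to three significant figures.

Rearranging for d: d = [D / (0.1 · 446^0.285 · 14400^0.43 · 1.35^-0.24)]^(1/0.77).
D = 44400 m.
446^0.285 = 5.689
14400^0.43 = 61.39
1.35^-0.24 = 0.9305
Denominator = 0.1 × 5.689 × 61.39 × 0.9305 = 32.50
D / 32.50 = 44400 / 32.50 = 1366
d = 1366^(1/0.77) = 1366^1.2987 = 11803 m

d ≈ 11.8 km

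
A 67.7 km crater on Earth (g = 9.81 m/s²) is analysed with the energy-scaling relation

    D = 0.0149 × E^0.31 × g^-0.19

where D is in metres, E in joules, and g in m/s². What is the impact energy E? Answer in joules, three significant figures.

Rearranging: E = [D / (0.0149 · g^-0.19)]^(1/0.31).
D = 67700 m.
g^-0.19 = 9.81^-0.19 = 0.6480
D / (0.0149 × 0.6480) = 67700 / (9.655 × 10^-3) = 7.012 × 10^6
E = (7.012 × 10^6)^3.2258 = 1.211 × 10^22 J

E ≈ 1.21 × 10^22 J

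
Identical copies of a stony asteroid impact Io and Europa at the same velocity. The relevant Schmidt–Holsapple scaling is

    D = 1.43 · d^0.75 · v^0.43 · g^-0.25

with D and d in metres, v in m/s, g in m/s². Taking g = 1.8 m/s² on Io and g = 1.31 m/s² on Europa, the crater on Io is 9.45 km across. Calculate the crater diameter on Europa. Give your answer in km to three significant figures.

All impactor-dependent factors cancel in the ratio, leaving D_Europa/D_Io = (g_Europa/g_Io)^-0.25.
(1.31/1.8)^-0.25 = 0.7278^-0.25 = 1.083
D_Europa = 1.083 × 9.45 km = 10.2 km

D ≈ 10.2 km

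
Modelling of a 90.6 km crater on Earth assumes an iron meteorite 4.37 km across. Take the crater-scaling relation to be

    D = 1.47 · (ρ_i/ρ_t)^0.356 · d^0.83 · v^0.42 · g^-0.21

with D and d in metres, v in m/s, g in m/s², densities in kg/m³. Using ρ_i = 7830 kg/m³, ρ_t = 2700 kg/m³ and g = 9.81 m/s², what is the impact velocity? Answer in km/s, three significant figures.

Rearranging for v: v = [D / (1.47 · (7830/2700)^0.356 · 4370^0.83 · 9.81^-0.21)]^(1/0.42).
D = 90600 m.
(7830/2700)^0.356 = 1.461
4370^0.83 = 1051
9.81^-0.21 = 0.6191
Denominator = 1.47 × 1.461 × 1051 × 0.6191 = 1397
D / 1397 = 90600 / 1397 = 64.85
v = 64.85^(1/0.42) = 64.85^2.381 = 20614 m/s

v ≈ 20.6 km/s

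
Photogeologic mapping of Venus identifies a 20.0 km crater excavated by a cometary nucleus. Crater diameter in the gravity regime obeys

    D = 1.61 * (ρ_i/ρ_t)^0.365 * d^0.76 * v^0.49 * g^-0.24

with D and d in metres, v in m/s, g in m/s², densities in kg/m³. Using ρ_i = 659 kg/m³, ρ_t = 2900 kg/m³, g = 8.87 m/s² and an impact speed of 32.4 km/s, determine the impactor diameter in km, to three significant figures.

d ≈ 1.22 km

Rearranging for d: d = [D / (1.61 · (659/2900)^0.365 · 32400^0.49 · 8.87^-0.24)]^(1/0.76).
D = 20000 m.
(659/2900)^0.365 = 0.5823
32400^0.49 = 162.2
8.87^-0.24 = 0.5922
Denominator = 1.61 × 0.5823 × 162.2 × 0.5922 = 90.05
D / 90.05 = 20000 / 90.05 = 222.1
d = 222.1^(1/0.76) = 222.1^1.3158 = 1223 m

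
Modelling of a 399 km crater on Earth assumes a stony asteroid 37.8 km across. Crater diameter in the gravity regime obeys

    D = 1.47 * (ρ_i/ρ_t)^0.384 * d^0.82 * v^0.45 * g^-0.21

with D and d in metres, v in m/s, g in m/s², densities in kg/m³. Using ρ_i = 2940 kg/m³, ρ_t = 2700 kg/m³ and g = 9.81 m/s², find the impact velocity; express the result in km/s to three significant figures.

Rearranging for v: v = [D / (1.47 · (2940/2700)^0.384 · 37800^0.82 · 9.81^-0.21)]^(1/0.45).
D = 399000 m.
(2940/2700)^0.384 = 1.033
37800^0.82 = 5669
9.81^-0.21 = 0.6191
Denominator = 1.47 × 1.033 × 5669 × 0.6191 = 5329
D / 5329 = 399000 / 5329 = 74.87
v = 74.87^(1/0.45) = 74.87^2.2222 = 14625 m/s

v ≈ 14.6 km/s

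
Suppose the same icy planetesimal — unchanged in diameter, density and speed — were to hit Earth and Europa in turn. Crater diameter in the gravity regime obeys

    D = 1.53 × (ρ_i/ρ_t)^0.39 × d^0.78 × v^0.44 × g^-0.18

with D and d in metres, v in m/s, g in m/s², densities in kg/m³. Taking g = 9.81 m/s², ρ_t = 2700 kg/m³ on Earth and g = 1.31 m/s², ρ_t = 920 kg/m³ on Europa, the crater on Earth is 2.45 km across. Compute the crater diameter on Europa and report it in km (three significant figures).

D ≈ 5.36 km

The impactor-only factors (d, v, ρ_i) cancel in the ratio, leaving D_Europa/D_Earth = (g_Europa/g_Earth)^-0.18 · (ρ_t,Earth/ρ_t,Europa)^0.39.
(1.31/9.81)^-0.18 = 0.1335^-0.18 = 1.437
(2700/920)^0.39 = 2.935^0.39 = 1.522
Ratio = 1.437 × 1.522 = 2.187
D_Europa = 2.187 × 2.45 km = 5.36 km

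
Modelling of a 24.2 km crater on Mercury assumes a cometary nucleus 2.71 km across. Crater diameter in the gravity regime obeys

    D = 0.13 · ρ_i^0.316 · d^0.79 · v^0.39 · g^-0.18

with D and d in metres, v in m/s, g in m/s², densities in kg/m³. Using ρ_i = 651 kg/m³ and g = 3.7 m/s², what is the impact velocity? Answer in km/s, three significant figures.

Rearranging for v: v = [D / (0.13 · 651^0.316 · 2710^0.79 · 3.7^-0.18)]^(1/0.39).
D = 24200 m.
651^0.316 = 7.746
2710^0.79 = 515.3
3.7^-0.18 = 0.7902
Denominator = 0.13 × 7.746 × 515.3 × 0.7902 = 410.0
D / 410.0 = 24200 / 410.0 = 59.02
v = 59.02^(1/0.39) = 59.02^2.5641 = 34755 m/s

v ≈ 34.8 km/s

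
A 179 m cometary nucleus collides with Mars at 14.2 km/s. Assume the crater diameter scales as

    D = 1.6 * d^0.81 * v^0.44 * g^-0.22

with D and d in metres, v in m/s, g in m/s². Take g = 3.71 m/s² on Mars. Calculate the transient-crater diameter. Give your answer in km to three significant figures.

D ≈ 5.38 km

In SI units: v = 14200 m/s.
d^0.81 = 179^0.81 = 66.81
v^0.44 = 14200^0.44 = 67.14
g^-0.22 = 3.71^-0.22 = 0.7494
D = 1.6 × 66.81 × 67.14 × 0.7494 = 5378 m
   = 5.378 km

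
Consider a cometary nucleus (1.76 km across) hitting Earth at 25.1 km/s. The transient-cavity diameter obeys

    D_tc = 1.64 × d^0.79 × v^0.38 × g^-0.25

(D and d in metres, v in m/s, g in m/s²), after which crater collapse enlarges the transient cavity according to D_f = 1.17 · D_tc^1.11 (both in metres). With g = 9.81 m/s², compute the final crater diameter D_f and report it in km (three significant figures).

D_f ≈ 54.1 km

In SI: d = 1760 m, v = 25100 m/s.
d^0.79 = 1760^0.79 = 366.4
v^0.38 = 25100^0.38 = 46.98
g^-0.25 = 9.81^-0.25 = 0.5650
D_tc = 1.64 × 366.4 × 46.98 × 0.5650 = 15950 m
D_f = 1.17 × (15950)^1.11 = 54107 m
     = 54.11 km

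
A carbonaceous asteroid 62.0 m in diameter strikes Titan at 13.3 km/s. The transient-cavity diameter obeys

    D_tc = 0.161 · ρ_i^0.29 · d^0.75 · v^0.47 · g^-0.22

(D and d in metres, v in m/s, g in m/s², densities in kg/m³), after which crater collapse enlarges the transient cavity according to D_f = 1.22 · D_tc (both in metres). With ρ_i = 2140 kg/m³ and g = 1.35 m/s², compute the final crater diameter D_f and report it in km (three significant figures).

v = 13300 m/s.
ρ_i^0.29 = 2140^0.29 = 9.243
d^0.75 = 62^0.75 = 22.09
v^0.47 = 13300^0.47 = 86.74
g^-0.22 = 1.35^-0.22 = 0.9361
D_tc = 0.161 × 9.243 × 22.09 × 86.74 × 0.9361 = 2669 m
D_f = 1.22 × 2669 = 3256 m
     = 3.256 km

D_f ≈ 3.26 km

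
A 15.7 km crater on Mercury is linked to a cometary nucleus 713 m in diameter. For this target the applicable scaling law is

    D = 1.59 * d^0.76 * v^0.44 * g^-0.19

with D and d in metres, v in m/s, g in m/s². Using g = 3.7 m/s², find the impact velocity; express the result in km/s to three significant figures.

v ≈ 24.9 km/s

Rearranging for v: v = [D / (1.59 · 713^0.76 · 3.7^-0.19)]^(1/0.44).
D = 15700 m.
713^0.76 = 147.3
3.7^-0.19 = 0.7799
Denominator = 1.59 × 147.3 × 0.7799 = 182.7
D / 182.7 = 15700 / 182.7 = 85.93
v = 85.93^(1/0.44) = 85.93^2.2727 = 24873 m/s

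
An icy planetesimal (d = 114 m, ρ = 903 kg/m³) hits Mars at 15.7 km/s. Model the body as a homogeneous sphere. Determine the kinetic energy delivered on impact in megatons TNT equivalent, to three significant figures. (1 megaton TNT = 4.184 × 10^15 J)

v = 15700 m/s.
Mass m = (π/6) ρ d³ = (π/6) × 903 × (114)³ = 7.005 × 10^8 kg
E = ½ m v² = 0.5 × 7.005 × 10^8 × (15700)² = 8.633 × 10^16 J
   = 8.633 × 10^16 / 4.184×10^15 = 20.63 Mt

E ≈ 20.6 Mt TNT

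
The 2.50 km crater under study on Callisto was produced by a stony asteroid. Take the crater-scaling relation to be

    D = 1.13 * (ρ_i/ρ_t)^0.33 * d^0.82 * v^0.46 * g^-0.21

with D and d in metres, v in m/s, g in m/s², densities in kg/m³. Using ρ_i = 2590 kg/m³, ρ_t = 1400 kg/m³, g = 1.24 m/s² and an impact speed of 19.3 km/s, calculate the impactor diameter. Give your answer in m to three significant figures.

Rearranging for d: d = [D / (1.13 · (2590/1400)^0.33 · 19300^0.46 · 1.24^-0.21)]^(1/0.82).
D = 2500 m.
(2590/1400)^0.33 = 1.225
19300^0.46 = 93.62
1.24^-0.21 = 0.9558
Denominator = 1.13 × 1.225 × 93.62 × 0.9558 = 123.9
D / 123.9 = 2500 / 123.9 = 20.18
d = 20.18^(1/0.82) = 20.18^1.2195 = 39.03 m

d ≈ 39.0 m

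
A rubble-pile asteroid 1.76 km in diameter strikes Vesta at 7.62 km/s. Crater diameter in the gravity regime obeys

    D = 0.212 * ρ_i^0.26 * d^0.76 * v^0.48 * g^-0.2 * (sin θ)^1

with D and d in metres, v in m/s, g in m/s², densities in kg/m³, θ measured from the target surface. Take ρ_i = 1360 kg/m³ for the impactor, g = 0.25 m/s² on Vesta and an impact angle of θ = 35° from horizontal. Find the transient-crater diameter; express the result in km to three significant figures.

In SI units: d = 1760 m, v = 7620 m/s.
ρ_i^0.26 = 1360^0.26 = 6.527
d^0.76 = 1760^0.76 = 292.8
v^0.48 = 7620^0.48 = 73.00
g^-0.2 = 0.25^-0.2 = 1.320
(sin 35°)^1 = 0.5736^1 = 0.5736
D = 0.212 × 6.527 × 292.8 × 73.00 × 1.320 × 0.5736 = 22394 m
   = 22.39 km

D ≈ 22.4 km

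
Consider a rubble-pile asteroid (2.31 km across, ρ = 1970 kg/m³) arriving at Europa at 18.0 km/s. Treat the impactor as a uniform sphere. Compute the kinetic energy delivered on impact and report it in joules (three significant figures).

d = 2310 m; v = 18000 m/s.
Mass m = (π/6) ρ d³ = (π/6) × 1970 × (2310)³ = 1.271 × 10^13 kg
E = ½ m v² = 0.5 × 1.271 × 10^13 × (18000)² = 2.059 × 10^21 J

E ≈ 2.06 × 10^21 J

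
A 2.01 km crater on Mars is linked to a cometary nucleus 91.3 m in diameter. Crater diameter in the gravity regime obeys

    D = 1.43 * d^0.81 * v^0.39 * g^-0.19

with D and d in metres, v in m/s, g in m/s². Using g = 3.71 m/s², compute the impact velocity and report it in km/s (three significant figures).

Rearranging for v: v = [D / (1.43 · 91.3^0.81 · 3.71^-0.19)]^(1/0.39).
D = 2010 m.
91.3^0.81 = 38.72
3.71^-0.19 = 0.7795
Denominator = 1.43 × 38.72 × 0.7795 = 43.16
D / 43.16 = 2010 / 43.16 = 46.57
v = 46.57^(1/0.39) = 46.57^2.5641 = 18932 m/s

v ≈ 18.9 km/s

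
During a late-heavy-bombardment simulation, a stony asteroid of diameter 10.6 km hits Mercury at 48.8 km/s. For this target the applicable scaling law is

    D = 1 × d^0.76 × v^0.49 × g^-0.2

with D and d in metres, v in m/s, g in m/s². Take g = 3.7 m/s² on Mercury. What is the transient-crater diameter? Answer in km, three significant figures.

D ≈ 175 km

In SI units: d = 10600 m, v = 48800 m/s.
d^0.76 = 10600^0.76 = 1146
v^0.49 = 48800^0.49 = 198.3
g^-0.2 = 3.7^-0.2 = 0.7698
D = 1 × 1146 × 198.3 × 0.7698 = 1.749 × 10^5 m
   = 174.9 km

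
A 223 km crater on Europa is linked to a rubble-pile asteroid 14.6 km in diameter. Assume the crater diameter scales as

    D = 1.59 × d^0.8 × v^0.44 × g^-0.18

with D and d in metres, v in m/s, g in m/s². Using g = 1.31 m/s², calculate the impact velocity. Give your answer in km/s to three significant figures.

v ≈ 14.9 km/s

Rearranging for v: v = [D / (1.59 · 14600^0.8 · 1.31^-0.18)]^(1/0.44).
D = 223000 m.
14600^0.8 = 2145
1.31^-0.18 = 0.9526
Denominator = 1.59 × 2145 × 0.9526 = 3249
D / 3249 = 223000 / 3249 = 68.64
v = 68.64^(1/0.44) = 68.64^2.2727 = 14928 m/s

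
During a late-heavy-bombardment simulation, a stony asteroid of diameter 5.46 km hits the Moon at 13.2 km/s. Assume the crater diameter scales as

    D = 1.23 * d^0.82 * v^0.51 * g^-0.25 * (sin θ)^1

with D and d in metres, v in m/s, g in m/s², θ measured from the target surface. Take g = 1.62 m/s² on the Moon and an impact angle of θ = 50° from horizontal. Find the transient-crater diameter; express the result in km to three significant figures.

D ≈ 122 km

In SI units: d = 5460 m, v = 13200 m/s.
d^0.82 = 5460^0.82 = 1160
v^0.51 = 13200^0.51 = 126.3
g^-0.25 = 1.62^-0.25 = 0.8864
(sin 50°)^1 = 0.7660^1 = 0.7660
D = 1.23 × 1160 × 126.3 × 0.8864 × 0.7660 = 1.224 × 10^5 m
   = 122.4 km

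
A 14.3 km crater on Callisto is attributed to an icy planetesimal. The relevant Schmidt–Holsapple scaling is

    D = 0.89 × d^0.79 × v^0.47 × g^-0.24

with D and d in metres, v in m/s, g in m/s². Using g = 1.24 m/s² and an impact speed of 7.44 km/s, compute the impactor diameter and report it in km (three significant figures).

Rearranging for d: d = [D / (0.89 · 7440^0.47 · 1.24^-0.24)]^(1/0.79).
D = 14300 m.
7440^0.47 = 66.01
1.24^-0.24 = 0.9497
Denominator = 0.89 × 66.01 × 0.9497 = 55.79
D / 55.79 = 14300 / 55.79 = 256.3
d = 256.3^(1/0.79) = 256.3^1.2658 = 1119 m

d ≈ 1.12 km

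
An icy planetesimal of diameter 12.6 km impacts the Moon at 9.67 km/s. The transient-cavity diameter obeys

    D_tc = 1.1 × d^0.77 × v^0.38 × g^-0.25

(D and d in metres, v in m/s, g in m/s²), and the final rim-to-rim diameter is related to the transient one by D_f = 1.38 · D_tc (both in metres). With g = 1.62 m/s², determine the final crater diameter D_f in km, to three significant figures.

D_f ≈ 63.2 km

In SI: d = 12600 m, v = 9670 m/s.
d^0.77 = 12600^0.77 = 1436
v^0.38 = 9670^0.38 = 32.69
g^-0.25 = 1.62^-0.25 = 0.8864
D_tc = 1.1 × 1436 × 32.69 × 0.8864 = 45770 m
D_f = 1.38 × 45770 = 63163 m
     = 63.16 km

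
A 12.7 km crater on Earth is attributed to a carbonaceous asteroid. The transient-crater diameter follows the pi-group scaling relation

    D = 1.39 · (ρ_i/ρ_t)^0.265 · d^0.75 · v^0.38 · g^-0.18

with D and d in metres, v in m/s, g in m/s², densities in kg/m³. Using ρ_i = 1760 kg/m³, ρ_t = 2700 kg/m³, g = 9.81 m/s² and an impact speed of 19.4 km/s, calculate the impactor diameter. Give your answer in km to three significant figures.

d ≈ 2.58 km

Rearranging for d: d = [D / (1.39 · (1760/2700)^0.265 · 19400^0.38 · 9.81^-0.18)]^(1/0.75).
D = 12700 m.
(1760/2700)^0.265 = 0.8928
19400^0.38 = 42.60
9.81^-0.18 = 0.6630
Denominator = 1.39 × 0.8928 × 42.60 × 0.6630 = 35.05
D / 35.05 = 12700 / 35.05 = 362.3
d = 362.3^(1/0.75) = 362.3^1.3333 = 2582 m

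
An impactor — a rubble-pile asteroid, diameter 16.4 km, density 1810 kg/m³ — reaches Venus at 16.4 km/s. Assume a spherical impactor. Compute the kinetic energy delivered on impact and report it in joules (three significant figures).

d = 16400 m; v = 16400 m/s.
Mass m = (π/6) ρ d³ = (π/6) × 1810 × (16400)³ = 4.180 × 10^15 kg
E = ½ m v² = 0.5 × 4.180 × 10^15 × (16400)² = 5.621 × 10^23 J

E ≈ 5.62 × 10^23 J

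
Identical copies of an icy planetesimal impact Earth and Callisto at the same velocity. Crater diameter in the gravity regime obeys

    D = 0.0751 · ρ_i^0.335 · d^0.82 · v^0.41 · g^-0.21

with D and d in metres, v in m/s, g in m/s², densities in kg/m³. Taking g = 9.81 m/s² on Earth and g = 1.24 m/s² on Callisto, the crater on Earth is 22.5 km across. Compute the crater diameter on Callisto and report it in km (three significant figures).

D ≈ 34.7 km

All impactor-dependent factors cancel in the ratio, leaving D_Callisto/D_Earth = (g_Callisto/g_Earth)^-0.21.
(1.24/9.81)^-0.21 = 0.1264^-0.21 = 1.544
D_Callisto = 1.544 × 22.5 km = 34.7 km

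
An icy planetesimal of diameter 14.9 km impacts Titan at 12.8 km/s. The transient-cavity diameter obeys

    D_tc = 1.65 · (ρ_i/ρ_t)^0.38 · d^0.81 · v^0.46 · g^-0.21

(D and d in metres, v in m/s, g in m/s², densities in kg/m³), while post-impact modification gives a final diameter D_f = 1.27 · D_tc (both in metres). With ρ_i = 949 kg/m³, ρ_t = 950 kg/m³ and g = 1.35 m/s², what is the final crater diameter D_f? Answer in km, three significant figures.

D_f ≈ 366 km

In SI: d = 14900 m, v = 12800 m/s.
(ρ_i/ρ_t)^0.38 = (949/950)^0.38 = 0.9996
d^0.81 = 14900^0.81 = 2400
v^0.46 = 12800^0.46 = 77.50
g^-0.21 = 1.35^-0.21 = 0.9389
D_tc = 1.65 × 0.9996 × 2400 × 77.50 × 0.9389 = 2.880 × 10^5 m
D_f = 1.27 × 2.880 × 10^5 = 3.658 × 10^5 m
     = 365.8 km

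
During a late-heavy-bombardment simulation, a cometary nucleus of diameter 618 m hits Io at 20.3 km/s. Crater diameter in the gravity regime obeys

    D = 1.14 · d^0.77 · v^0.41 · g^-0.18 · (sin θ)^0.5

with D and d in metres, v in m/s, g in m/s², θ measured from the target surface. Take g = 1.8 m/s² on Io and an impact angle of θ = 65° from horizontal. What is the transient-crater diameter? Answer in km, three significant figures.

In SI units: v = 20300 m/s.
d^0.77 = 618^0.77 = 140.9
v^0.41 = 20300^0.41 = 58.35
g^-0.18 = 1.8^-0.18 = 0.8996
(sin 65°)^0.5 = 0.9063^0.5 = 0.9520
D = 1.14 × 140.9 × 58.35 × 0.8996 × 0.9520 = 8027 m
   = 8.027 km

D ≈ 8.03 km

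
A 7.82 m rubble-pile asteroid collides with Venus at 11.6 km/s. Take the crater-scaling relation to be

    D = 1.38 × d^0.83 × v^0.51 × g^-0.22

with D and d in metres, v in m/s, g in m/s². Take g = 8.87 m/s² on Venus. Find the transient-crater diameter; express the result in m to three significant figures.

In SI units: v = 11600 m/s.
d^0.83 = 7.82^0.83 = 5.513
v^0.51 = 11600^0.51 = 118.3
g^-0.22 = 8.87^-0.22 = 0.6187
D = 1.38 × 5.513 × 118.3 × 0.6187 = 556.8 m

D ≈ 557 m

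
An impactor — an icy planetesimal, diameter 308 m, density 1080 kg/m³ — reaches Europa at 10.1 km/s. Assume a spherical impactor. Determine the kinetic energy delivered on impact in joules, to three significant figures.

E ≈ 8.43 × 10^17 J

v = 10100 m/s.
Mass m = (π/6) ρ d³ = (π/6) × 1080 × (308)³ = 1.652 × 10^10 kg
E = ½ m v² = 0.5 × 1.652 × 10^10 × (10100)² = 8.426 × 10^17 J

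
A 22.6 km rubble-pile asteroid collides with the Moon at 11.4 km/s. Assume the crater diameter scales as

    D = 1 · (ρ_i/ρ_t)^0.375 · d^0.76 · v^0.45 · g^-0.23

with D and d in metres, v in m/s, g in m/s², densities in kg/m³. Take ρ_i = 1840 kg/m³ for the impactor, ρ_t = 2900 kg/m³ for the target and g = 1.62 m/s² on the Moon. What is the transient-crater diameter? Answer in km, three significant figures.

In SI units: d = 22600 m, v = 11400 m/s.
(ρ_i/ρ_t)^0.375 = (1840/2900)^0.375 = 0.8432
d^0.76 = 22600^0.76 = 2038
v^0.45 = 11400^0.45 = 66.93
g^-0.23 = 1.62^-0.23 = 0.8950
D = 1 × 0.8432 × 2038 × 66.93 × 0.8950 = 1.029 × 10^5 m
   = 102.9 km

D ≈ 103 km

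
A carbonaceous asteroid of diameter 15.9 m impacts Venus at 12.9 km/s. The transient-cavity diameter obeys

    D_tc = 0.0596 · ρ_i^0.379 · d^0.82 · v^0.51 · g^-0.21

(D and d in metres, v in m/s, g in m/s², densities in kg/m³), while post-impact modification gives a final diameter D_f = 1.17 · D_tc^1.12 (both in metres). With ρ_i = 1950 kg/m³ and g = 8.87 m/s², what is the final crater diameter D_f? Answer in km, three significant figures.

D_f ≈ 2.10 km

v = 12900 m/s.
ρ_i^0.379 = 1950^0.379 = 17.66
d^0.82 = 15.9^0.82 = 9.664
v^0.51 = 12900^0.51 = 124.9
g^-0.21 = 8.87^-0.21 = 0.6323
D_tc = 0.0596 × 17.66 × 9.664 × 124.9 × 0.6323 = 803.3 m
D_f = 1.17 × (803.3)^1.12 = 2097 m
     = 2.097 km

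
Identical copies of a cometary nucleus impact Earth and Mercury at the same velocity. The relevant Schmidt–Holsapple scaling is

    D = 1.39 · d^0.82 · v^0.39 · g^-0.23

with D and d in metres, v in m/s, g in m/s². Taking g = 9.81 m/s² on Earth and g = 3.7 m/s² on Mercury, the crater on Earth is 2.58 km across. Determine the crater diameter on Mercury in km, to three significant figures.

All impactor-dependent factors cancel in the ratio, leaving D_Mercury/D_Earth = (g_Mercury/g_Earth)^-0.23.
(3.7/9.81)^-0.23 = 0.3772^-0.23 = 1.251
D_Mercury = 1.251 × 2.58 km = 3.23 km

D ≈ 3.23 km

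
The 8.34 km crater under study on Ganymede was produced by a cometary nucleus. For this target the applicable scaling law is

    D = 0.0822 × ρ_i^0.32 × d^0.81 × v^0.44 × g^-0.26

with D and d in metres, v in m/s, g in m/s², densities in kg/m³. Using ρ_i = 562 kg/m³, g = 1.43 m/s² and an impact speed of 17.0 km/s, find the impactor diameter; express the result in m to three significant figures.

d ≈ 702 m

Rearranging for d: d = [D / (0.0822 · 562^0.32 · 17000^0.44 · 1.43^-0.26)]^(1/0.81).
D = 8340 m.
562^0.32 = 7.584
17000^0.44 = 72.68
1.43^-0.26 = 0.9112
Denominator = 0.0822 × 7.584 × 72.68 × 0.9112 = 41.29
D / 41.29 = 8340 / 41.29 = 202.0
d = 202.0^(1/0.81) = 202.0^1.2346 = 701.8 m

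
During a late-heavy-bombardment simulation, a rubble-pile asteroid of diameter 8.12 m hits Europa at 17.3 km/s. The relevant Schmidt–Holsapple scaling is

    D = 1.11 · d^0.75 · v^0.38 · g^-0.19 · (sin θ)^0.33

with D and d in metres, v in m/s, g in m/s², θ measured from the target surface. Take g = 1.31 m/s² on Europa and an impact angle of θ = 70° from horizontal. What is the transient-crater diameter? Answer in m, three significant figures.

In SI units: v = 17300 m/s.
d^0.75 = 8.12^0.75 = 4.810
v^0.38 = 17300^0.38 = 40.78
g^-0.19 = 1.31^-0.19 = 0.9500
(sin 70°)^0.33 = 0.9397^0.33 = 0.9797
D = 1.11 × 4.810 × 40.78 × 0.9500 × 0.9797 = 202.6 m

D ≈ 203 m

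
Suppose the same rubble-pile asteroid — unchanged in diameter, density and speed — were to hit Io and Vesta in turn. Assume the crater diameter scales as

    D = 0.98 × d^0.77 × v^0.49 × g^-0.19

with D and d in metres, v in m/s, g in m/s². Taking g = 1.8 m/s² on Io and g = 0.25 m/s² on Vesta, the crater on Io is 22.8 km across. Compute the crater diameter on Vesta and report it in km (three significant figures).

D ≈ 33.2 km

All impactor-dependent factors cancel in the ratio, leaving D_Vesta/D_Io = (g_Vesta/g_Io)^-0.19.
(0.25/1.8)^-0.19 = 0.1389^-0.19 = 1.455
D_Vesta = 1.455 × 22.8 km = 33.2 km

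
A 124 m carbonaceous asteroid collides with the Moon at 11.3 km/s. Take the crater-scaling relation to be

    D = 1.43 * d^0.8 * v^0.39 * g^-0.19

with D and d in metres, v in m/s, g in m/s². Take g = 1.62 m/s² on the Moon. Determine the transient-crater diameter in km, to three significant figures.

In SI units: v = 11300 m/s.
d^0.8 = 124^0.8 = 47.29
v^0.39 = 11300^0.39 = 38.08
g^-0.19 = 1.62^-0.19 = 0.9124
D = 1.43 × 47.29 × 38.08 × 0.9124 = 2350 m
   = 2.350 km

D ≈ 2.35 km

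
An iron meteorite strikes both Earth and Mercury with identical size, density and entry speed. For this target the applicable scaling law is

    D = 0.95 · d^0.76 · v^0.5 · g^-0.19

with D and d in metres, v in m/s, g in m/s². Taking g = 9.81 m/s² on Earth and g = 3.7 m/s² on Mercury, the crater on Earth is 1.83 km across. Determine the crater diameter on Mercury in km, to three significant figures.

All impactor-dependent factors cancel in the ratio, leaving D_Mercury/D_Earth = (g_Mercury/g_Earth)^-0.19.
(3.7/9.81)^-0.19 = 0.3772^-0.19 = 1.204
D_Mercury = 1.204 × 1.83 km = 2.20 km

D ≈ 2.20 km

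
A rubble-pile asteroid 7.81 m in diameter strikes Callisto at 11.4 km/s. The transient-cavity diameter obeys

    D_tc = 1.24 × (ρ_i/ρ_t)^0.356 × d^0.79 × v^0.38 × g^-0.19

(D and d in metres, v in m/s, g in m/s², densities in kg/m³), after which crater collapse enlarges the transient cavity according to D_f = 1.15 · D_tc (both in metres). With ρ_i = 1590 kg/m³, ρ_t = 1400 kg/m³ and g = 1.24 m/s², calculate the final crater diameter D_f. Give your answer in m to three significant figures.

D_f ≈ 253 m

v = 11400 m/s.
(ρ_i/ρ_t)^0.356 = (1590/1400)^0.356 = 1.046
d^0.79 = 7.81^0.79 = 5.072
v^0.38 = 11400^0.38 = 34.80
g^-0.19 = 1.24^-0.19 = 0.9600
D_tc = 1.24 × 1.046 × 5.072 × 34.80 × 0.9600 = 219.8 m
D_f = 1.15 × 219.8 = 252.8 m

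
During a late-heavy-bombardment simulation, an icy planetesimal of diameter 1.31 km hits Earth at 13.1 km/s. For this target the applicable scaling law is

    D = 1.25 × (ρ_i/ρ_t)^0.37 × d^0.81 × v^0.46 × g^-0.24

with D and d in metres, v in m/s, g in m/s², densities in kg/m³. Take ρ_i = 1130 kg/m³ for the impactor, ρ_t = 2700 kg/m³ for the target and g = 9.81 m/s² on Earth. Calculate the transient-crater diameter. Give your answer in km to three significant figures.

D ≈ 13.7 km

In SI units: d = 1310 m, v = 13100 m/s.
(ρ_i/ρ_t)^0.37 = (1130/2700)^0.37 = 0.7245
d^0.81 = 1310^0.81 = 335.0
v^0.46 = 13100^0.46 = 78.33
g^-0.24 = 9.81^-0.24 = 0.5781
D = 1.25 × 0.7245 × 335.0 × 78.33 × 0.5781 = 13738 m
   = 13.74 km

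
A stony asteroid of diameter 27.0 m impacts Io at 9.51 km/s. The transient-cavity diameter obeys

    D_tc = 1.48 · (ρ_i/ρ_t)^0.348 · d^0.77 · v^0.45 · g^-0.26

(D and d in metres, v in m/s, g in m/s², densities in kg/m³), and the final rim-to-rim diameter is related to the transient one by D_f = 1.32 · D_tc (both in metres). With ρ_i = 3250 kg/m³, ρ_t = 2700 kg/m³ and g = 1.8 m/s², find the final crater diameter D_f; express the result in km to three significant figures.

v = 9510 m/s.
(ρ_i/ρ_t)^0.348 = (3250/2700)^0.348 = 1.067
d^0.77 = 27^0.77 = 12.65
v^0.45 = 9510^0.45 = 61.69
g^-0.26 = 1.8^-0.26 = 0.8583
D_tc = 1.48 × 1.067 × 12.65 × 61.69 × 0.8583 = 1058 m
D_f = 1.32 × 1058 = 1397 m
     = 1.397 km

D_f ≈ 1.40 km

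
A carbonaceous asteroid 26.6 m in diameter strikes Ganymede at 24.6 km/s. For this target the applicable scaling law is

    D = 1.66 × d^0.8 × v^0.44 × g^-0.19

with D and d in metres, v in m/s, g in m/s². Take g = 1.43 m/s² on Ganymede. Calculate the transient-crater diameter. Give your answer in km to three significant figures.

D ≈ 1.83 km

In SI units: v = 24600 m/s.
d^0.8 = 26.6^0.8 = 13.80
v^0.44 = 24600^0.44 = 85.51
g^-0.19 = 1.43^-0.19 = 0.9343
D = 1.66 × 13.80 × 85.51 × 0.9343 = 1830 m
   = 1.830 km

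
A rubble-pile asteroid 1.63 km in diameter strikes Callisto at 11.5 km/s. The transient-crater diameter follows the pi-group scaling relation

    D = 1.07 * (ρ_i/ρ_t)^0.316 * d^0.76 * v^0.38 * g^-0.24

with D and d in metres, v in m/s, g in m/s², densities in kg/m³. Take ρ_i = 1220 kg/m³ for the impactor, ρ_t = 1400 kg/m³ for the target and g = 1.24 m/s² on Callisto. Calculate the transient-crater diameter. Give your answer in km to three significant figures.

D ≈ 9.38 km

In SI units: d = 1630 m, v = 11500 m/s.
(ρ_i/ρ_t)^0.316 = (1220/1400)^0.316 = 0.9574
d^0.76 = 1630^0.76 = 276.2
v^0.38 = 11500^0.38 = 34.92
g^-0.24 = 1.24^-0.24 = 0.9497
D = 1.07 × 0.9574 × 276.2 × 34.92 × 0.9497 = 9383 m
   = 9.383 km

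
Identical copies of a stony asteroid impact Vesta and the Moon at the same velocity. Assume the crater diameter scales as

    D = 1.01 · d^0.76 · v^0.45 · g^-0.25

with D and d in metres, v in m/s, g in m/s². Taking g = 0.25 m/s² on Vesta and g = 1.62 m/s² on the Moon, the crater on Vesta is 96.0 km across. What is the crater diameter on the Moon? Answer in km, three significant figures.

All impactor-dependent factors cancel in the ratio, leaving D_Moon/D_Vesta = (g_Moon/g_Vesta)^-0.25.
(1.62/0.25)^-0.25 = 6.480^-0.25 = 0.6268
D_Moon = 0.6268 × 96.0 km = 60.2 km

D ≈ 60.2 km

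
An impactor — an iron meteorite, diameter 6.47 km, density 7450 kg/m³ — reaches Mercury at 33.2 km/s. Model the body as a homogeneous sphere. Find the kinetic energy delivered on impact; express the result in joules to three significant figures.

d = 6470 m; v = 33200 m/s.
Mass m = (π/6) ρ d³ = (π/6) × 7450 × (6470)³ = 1.056 × 10^15 kg
E = ½ m v² = 0.5 × 1.056 × 10^15 × (33200)² = 5.820 × 10^23 J

E ≈ 5.82 × 10^23 J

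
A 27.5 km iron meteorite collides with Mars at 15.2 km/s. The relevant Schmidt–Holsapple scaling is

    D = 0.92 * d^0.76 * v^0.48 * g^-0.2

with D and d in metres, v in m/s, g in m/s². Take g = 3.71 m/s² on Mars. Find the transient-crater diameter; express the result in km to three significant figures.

In SI units: d = 27500 m, v = 15200 m/s.
d^0.76 = 27500^0.76 = 2365
v^0.48 = 15200^0.48 = 101.7
g^-0.2 = 3.71^-0.2 = 0.7694
D = 0.92 × 2365 × 101.7 × 0.7694 = 1.703 × 10^5 m
   = 170.3 km

D ≈ 170 km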